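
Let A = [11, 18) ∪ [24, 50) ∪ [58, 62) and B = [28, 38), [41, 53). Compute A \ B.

[11, 18): no B overlap → unchanged.
[24, 50) minus B → [24, 28), [38, 41).
[58, 62): no B overlap → unchanged.

[11, 18) ∪ [24, 28) ∪ [38, 41) ∪ [58, 62)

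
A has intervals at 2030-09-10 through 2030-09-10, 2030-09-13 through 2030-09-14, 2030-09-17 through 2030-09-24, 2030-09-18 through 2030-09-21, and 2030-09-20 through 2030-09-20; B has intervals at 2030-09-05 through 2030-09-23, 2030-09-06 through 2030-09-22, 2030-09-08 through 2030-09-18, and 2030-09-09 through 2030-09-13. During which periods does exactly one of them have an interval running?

First set merges to 2030-09-10 through 2030-09-10, 2030-09-13 through 2030-09-14, 2030-09-17 through 2030-09-24.
Second set merges to 2030-09-05 through 2030-09-23.
A but not B: 2030-09-24 through 2030-09-24.
B but not A: 2030-09-05 through 2030-09-09, 2030-09-11 through 2030-09-12, 2030-09-15 through 2030-09-16.
Combining gives A △ B.

2030-09-05 through 2030-09-09, 2030-09-11 through 2030-09-12, 2030-09-15 through 2030-09-16, 2030-09-24 through 2030-09-24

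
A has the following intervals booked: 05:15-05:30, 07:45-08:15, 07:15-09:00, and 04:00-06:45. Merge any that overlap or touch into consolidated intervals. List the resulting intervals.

04:00–06:45, 07:15–09:00

Sort by start: 04:00–06:45, 05:15–05:30, 07:15–09:00, 07:45–08:15.
05:15–05:30 overlaps/touches 04:00–06:45 → extend to 04:00–06:45.
07:15–09:00 is disjoint → start new block.
07:45–08:15 overlaps/touches 07:15–09:00 → extend to 07:15–09:00.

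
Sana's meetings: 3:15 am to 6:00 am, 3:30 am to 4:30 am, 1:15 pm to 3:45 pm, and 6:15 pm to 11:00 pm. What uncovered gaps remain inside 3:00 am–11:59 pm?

3:00 am–3:15 am, 6:00 am–1:15 pm, 3:45 pm–6:15 pm, 11:00 pm–11:59 pm

Covered (merged): 3:15 am–6:00 am, 1:15 pm–3:45 pm, 6:15 pm–11:00 pm.
Gaps within 3:00 am–11:59 pm: 3:00 am–3:15 am, 6:00 am–1:15 pm, 3:45 pm–6:15 pm, 11:00 pm–11:59 pm.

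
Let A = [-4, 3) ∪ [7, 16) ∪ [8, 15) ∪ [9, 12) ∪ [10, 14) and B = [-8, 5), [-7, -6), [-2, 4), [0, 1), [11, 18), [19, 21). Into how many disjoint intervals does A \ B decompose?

1

A, merged: [-4, 3), [7, 16).
B, merged: [-8, 5), [11, 18), [19, 21).
A \ B = [7, 11).
That is 1 disjoint piece.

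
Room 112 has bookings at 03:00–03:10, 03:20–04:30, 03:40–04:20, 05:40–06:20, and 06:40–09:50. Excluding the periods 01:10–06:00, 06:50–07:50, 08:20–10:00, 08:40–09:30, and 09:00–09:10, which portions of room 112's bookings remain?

06:00-06:20, 06:40-06:50, 07:50-08:20

Merge the first list: 03:00-03:10, 03:20-04:30, 05:40-06:20, 06:40-09:50.
Merge the second list: 01:10-06:00, 06:50-07:50, 08:20-10:00.
03:00-03:10: fully covered by B → removed.
03:20-04:30: fully covered by B → removed.
05:40-06:20 minus B → 06:00-06:20.
06:40-09:50 minus B → 06:40-06:50, 07:50-08:20.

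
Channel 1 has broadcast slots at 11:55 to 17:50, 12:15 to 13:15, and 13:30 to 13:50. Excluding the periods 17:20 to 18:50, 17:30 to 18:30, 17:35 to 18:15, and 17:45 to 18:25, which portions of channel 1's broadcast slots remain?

Merge the first list: 11:55-17:50.
Merge the second list: 17:20-18:50.
11:55-17:50 with B removed leaves 11:55-17:20.

11:55-17:20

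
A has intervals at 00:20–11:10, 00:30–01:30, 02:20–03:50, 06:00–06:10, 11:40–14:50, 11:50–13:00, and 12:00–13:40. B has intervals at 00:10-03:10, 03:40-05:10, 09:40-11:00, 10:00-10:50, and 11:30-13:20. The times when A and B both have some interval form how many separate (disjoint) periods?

4

Merge the first list: 00:20–11:10, 11:40–14:50.
Merge the second list: 00:10–03:10, 03:40–05:10, 09:40–11:00, 11:30–13:20.
A ∩ B = 00:20–03:10, 03:40–05:10, 09:40–11:00, 11:40–13:20.
That is 4 disjoint pieces.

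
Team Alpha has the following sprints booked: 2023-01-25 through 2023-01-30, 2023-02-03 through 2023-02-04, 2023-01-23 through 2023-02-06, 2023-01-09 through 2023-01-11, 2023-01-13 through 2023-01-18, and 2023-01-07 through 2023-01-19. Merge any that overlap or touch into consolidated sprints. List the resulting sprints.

2023-01-07 through 2023-01-19, 2023-01-23 through 2023-02-06

Sort by start: 2023-01-07 through 2023-01-19, 2023-01-09 through 2023-01-11, 2023-01-13 through 2023-01-18, 2023-01-23 through 2023-02-06, 2023-01-25 through 2023-01-30, 2023-02-03 through 2023-02-04.
2023-01-09 through 2023-01-11 overlaps/touches 2023-01-07 through 2023-01-19 → extend to 2023-01-07 through 2023-01-19.
2023-01-13 through 2023-01-18 overlaps/touches 2023-01-07 through 2023-01-19 → extend to 2023-01-07 through 2023-01-19.
2023-01-23 through 2023-02-06 is disjoint → start new block.
2023-01-25 through 2023-01-30 overlaps/touches 2023-01-23 through 2023-02-06 → extend to 2023-01-23 through 2023-02-06.
2023-02-03 through 2023-02-04 overlaps/touches 2023-01-23 through 2023-02-06 → extend to 2023-01-23 through 2023-02-06.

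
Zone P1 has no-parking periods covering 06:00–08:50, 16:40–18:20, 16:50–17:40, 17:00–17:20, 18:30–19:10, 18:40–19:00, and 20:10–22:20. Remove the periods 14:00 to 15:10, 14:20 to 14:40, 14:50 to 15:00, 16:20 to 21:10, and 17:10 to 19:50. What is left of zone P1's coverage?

Merge the first list: 06:00–08:50, 16:40–18:20, 18:30–19:10, 20:10–22:20.
Merge the second list: 14:00–15:10, 16:20–21:10.
06:00–08:50: no B overlap → unchanged.
16:40–18:20: fully covered by B → removed.
18:30–19:10: fully covered by B → removed.
20:10–22:20 minus B → 21:10–22:20.

06:00–08:50, 21:10–22:20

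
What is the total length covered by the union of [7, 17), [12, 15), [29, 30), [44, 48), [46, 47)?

Merged: [7, 17), [29, 30), [44, 48).
Lengths: 10 + 1 + 4 = 15.

15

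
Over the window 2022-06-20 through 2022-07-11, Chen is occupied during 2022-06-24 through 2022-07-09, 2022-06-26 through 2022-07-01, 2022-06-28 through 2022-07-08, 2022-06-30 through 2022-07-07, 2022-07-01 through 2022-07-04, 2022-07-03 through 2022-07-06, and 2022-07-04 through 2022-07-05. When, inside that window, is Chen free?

After merging, the occupied span is 2022-06-24 through 2022-07-09.
Gaps within 2022-06-20 through 2022-07-11: 2022-06-20 through 2022-06-23, 2022-07-10 through 2022-07-11.

2022-06-20 through 2022-06-23, 2022-07-10 through 2022-07-11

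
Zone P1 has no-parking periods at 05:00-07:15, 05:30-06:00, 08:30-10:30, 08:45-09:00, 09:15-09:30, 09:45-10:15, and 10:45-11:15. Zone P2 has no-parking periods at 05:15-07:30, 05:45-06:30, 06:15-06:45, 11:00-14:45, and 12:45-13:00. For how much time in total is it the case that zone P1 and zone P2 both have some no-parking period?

2 h 15 min

A, merged: 05:00–07:15, 08:30–10:30, 10:45–11:15.
B, merged: 05:15–07:30, 11:00–14:45.
A ∩ B = 05:15–07:15, 11:00–11:15.
Total: 2 h + 15 min = 2 h 15 min.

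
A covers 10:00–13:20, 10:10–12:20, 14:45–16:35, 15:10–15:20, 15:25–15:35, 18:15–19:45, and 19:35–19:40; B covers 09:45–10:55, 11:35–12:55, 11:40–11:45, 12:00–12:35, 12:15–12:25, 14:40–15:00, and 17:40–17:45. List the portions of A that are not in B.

10:55–11:35, 12:55–13:20, 15:00–16:35, 18:15–19:45

First set merges to 10:00–13:20, 14:45–16:35, 18:15–19:45.
Second set merges to 09:45–10:55, 11:35–12:55, 14:40–15:00, 17:40–17:45.
10:00–13:20 with B removed leaves 10:55–11:35, 12:55–13:20.
14:45–16:35 with B removed leaves 15:00–16:35.
18:15–19:45 is untouched.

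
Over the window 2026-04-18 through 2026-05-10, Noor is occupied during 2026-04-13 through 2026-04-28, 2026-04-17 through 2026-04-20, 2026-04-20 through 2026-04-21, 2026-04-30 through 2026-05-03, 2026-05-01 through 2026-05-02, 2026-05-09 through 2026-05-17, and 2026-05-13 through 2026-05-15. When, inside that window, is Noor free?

After merging, the occupied span is 2026-04-13 through 2026-04-28, 2026-04-30 through 2026-05-03, 2026-05-09 through 2026-05-17.
Uncovered inside 2026-04-18 through 2026-05-10: 2026-04-29 through 2026-04-29, 2026-05-04 through 2026-05-08.

2026-04-29 through 2026-04-29, 2026-05-04 through 2026-05-08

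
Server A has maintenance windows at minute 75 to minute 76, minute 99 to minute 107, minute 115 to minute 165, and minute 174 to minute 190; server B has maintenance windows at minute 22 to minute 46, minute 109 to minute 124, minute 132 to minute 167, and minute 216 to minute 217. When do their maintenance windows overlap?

minute 115 to minute 124, minute 132 to minute 165

minute 75 to minute 76 falls entirely outside B.
minute 99 to minute 107 falls entirely outside B.
minute 115 to minute 165 overlaps B on minute 115 to minute 124, minute 132 to minute 165.
minute 174 to minute 190 falls entirely outside B.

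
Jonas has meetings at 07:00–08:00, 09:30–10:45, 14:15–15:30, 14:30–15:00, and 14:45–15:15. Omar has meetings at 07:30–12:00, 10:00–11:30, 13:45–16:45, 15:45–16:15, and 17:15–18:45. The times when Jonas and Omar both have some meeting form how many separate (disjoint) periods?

First set merges to 07:00-08:00, 09:30-10:45, 14:15-15:30.
Second set merges to 07:30-12:00, 13:45-16:45, 17:15-18:45.
A ∩ B = 07:30-08:00, 09:30-10:45, 14:15-15:30.
That is 3 disjoint pieces.

3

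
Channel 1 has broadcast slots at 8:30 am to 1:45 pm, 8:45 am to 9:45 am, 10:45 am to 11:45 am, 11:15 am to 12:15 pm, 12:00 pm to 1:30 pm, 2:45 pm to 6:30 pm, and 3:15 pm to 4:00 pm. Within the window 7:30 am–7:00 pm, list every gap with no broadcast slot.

After merging, the occupied span is 8:30 am–1:45 pm, 2:45 pm–6:30 pm.
Uncovered inside 7:30 am–7:00 pm: 7:30 am–8:30 am, 1:45 pm–2:45 pm, 6:30 pm–7:00 pm.

7:30 am–8:30 am, 1:45 pm–2:45 pm, 6:30 pm–7:00 pm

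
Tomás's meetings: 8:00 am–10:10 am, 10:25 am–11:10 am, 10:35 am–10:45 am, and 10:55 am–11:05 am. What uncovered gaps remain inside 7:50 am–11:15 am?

Covered (merged): 8:00 am-10:10 am, 10:25 am-11:10 am.
Complement within 7:50 am-11:15 am: 7:50 am-8:00 am, 10:10 am-10:25 am, 11:10 am-11:15 am.

7:50 am-8:00 am, 10:10 am-10:25 am, 11:10 am-11:15 am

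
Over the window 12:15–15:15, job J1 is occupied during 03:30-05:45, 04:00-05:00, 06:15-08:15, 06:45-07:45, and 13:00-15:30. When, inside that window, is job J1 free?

12:15-13:00

The merged coverage is 03:30-05:45, 06:15-08:15, 13:00-15:30.
Uncovered inside 12:15-15:15: 12:15-13:00.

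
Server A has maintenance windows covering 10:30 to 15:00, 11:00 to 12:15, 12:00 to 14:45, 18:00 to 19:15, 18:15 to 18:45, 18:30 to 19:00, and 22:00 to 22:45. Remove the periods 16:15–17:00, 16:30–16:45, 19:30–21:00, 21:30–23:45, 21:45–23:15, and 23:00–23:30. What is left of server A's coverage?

Merge the first list: 10:30–15:00, 18:00–19:15, 22:00–22:45.
Merge the second list: 16:15–17:00, 19:30–21:00, 21:30–23:45.
10:30–15:00 is untouched.
18:00–19:15 is untouched.
22:00–22:45 lies entirely inside B → drops out.

10:30–15:00, 18:00–19:15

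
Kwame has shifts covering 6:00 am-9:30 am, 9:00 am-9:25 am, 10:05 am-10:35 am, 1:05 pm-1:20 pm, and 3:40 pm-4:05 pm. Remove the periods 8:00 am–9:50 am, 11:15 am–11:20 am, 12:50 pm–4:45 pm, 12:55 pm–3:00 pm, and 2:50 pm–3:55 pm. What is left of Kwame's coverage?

6:00 am–8:00 am, 10:05 am–10:35 am

First set merges to 6:00 am–9:30 am, 10:05 am–10:35 am, 1:05 pm–1:20 pm, 3:40 pm–4:05 pm.
Second set merges to 8:00 am–9:50 am, 11:15 am–11:20 am, 12:50 pm–4:45 pm.
6:00 am–9:30 am minus B → 6:00 am–8:00 am.
10:05 am–10:35 am: no B overlap → unchanged.
1:05 pm–1:20 pm: fully covered by B → removed.
3:40 pm–4:05 pm: fully covered by B → removed.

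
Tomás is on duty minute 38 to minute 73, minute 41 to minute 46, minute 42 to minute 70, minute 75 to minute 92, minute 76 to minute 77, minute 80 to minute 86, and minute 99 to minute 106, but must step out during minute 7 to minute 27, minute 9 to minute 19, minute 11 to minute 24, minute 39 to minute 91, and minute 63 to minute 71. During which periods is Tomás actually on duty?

minute 38 to minute 39, minute 91 to minute 92, minute 99 to minute 106

Merge the first list: minute 38 to minute 73, minute 75 to minute 92, minute 99 to minute 106.
Merge the second list: minute 7 to minute 27, minute 39 to minute 91.
minute 38 to minute 73 \ B = minute 38 to minute 39.
minute 75 to minute 92 \ B = minute 91 to minute 92.
minute 99 to minute 106: nothing removed.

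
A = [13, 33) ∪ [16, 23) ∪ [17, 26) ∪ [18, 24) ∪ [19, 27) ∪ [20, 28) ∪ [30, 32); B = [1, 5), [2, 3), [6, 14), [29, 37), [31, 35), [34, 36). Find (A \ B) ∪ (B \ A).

[1, 5) ∪ [6, 13) ∪ [14, 29) ∪ [33, 37)

First set merges to [13, 33).
Second set merges to [1, 5), [6, 14), [29, 37).
Only in the first: [14, 29).
Only in the second: [1, 5), [6, 13), [33, 37).
Together these are the periods covered by exactly one.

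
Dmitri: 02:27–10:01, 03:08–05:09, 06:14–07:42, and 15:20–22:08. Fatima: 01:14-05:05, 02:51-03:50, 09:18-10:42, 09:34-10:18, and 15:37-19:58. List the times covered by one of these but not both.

Merge the first list: 02:27-10:01, 15:20-22:08.
Merge the second list: 01:14-05:05, 09:18-10:42, 15:37-19:58.
A but not B: 05:05-09:18, 15:20-15:37, 19:58-22:08.
B but not A: 01:14-02:27, 10:01-10:42.
Combining gives A △ B.

01:14-02:27, 05:05-09:18, 10:01-10:42, 15:20-15:37, 19:58-22:08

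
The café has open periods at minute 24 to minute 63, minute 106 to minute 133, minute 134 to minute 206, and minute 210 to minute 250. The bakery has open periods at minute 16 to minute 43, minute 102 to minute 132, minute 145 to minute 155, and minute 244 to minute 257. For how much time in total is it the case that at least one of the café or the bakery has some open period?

A ∪ B = minute 16 to minute 63, minute 102 to minute 133, minute 134 to minute 206, minute 210 to minute 257.
Total: 47 minutes + 31 minutes + 72 minutes + 47 minutes = 197 minutes.

197 minutes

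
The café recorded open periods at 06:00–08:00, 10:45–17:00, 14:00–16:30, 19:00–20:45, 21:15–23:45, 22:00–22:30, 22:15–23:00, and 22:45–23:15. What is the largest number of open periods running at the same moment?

Sweep endpoints in order; track running count of active intervals.
Peak of 3 reached at 22:15.

3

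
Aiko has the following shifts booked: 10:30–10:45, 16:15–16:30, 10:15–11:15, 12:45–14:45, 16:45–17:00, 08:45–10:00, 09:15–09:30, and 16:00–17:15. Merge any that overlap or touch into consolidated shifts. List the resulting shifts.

08:45-10:00, 10:15-11:15, 12:45-14:45, 16:00-17:15

Sort by start: 08:45-10:00, 09:15-09:30, 10:15-11:15, 10:30-10:45, 12:45-14:45, 16:00-17:15, 16:15-16:30, 16:45-17:00.
09:15-09:30 overlaps/touches 08:45-10:00 → extend to 08:45-10:00.
10:15-11:15 is disjoint → start new block.
10:30-10:45 overlaps/touches 10:15-11:15 → extend to 10:15-11:15.
12:45-14:45 is disjoint → start new block.
16:00-17:15 is disjoint → start new block.
16:15-16:30 overlaps/touches 16:00-17:15 → extend to 16:00-17:15.
16:45-17:00 overlaps/touches 16:00-17:15 → extend to 16:00-17:15.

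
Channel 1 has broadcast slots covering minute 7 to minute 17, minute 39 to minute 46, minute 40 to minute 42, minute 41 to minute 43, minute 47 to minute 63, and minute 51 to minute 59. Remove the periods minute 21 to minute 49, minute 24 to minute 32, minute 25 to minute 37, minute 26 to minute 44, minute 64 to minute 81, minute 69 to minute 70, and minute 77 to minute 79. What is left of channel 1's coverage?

minute 7 to minute 17, minute 49 to minute 63

Merge the first list: minute 7 to minute 17, minute 39 to minute 46, minute 47 to minute 63.
Merge the second list: minute 21 to minute 49, minute 64 to minute 81.
minute 7 to minute 17: nothing removed.
minute 39 to minute 46: entirely removed.
minute 47 to minute 63 \ B = minute 49 to minute 63.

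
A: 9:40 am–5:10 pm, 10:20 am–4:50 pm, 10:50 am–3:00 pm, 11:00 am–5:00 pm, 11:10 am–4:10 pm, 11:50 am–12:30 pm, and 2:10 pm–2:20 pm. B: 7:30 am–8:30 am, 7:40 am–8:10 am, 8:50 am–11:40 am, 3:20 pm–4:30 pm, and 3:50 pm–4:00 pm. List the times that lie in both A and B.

9:40 am-11:40 am, 3:20 pm-4:30 pm

Merge the first list: 9:40 am-5:10 pm.
Merge the second list: 7:30 am-8:30 am, 8:50 am-11:40 am, 3:20 pm-4:30 pm.
9:40 am-5:10 pm ∩ B → 9:40 am-11:40 am, 3:20 pm-4:30 pm.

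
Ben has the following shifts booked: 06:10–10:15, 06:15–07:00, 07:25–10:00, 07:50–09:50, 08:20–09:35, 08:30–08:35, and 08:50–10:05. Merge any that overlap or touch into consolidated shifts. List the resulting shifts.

06:15–07:00 overlaps/touches 06:10–10:15 → extend to 06:10–10:15.
07:25–10:00 overlaps/touches 06:10–10:15 → extend to 06:10–10:15.
07:50–09:50 overlaps/touches 06:10–10:15 → extend to 06:10–10:15.
08:20–09:35 overlaps/touches 06:10–10:15 → extend to 06:10–10:15.
08:30–08:35 overlaps/touches 06:10–10:15 → extend to 06:10–10:15.
08:50–10:05 overlaps/touches 06:10–10:15 → extend to 06:10–10:15.

06:10–10:15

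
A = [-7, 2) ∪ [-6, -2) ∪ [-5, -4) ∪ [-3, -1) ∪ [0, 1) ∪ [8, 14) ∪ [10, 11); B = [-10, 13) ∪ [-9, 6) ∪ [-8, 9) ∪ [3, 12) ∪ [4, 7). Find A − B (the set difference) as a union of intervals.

[13, 14)

First set merges to [-7, 2), [8, 14).
Second set merges to [-10, 13).
[-7, 2): entirely removed.
[8, 14) \ B = [13, 14).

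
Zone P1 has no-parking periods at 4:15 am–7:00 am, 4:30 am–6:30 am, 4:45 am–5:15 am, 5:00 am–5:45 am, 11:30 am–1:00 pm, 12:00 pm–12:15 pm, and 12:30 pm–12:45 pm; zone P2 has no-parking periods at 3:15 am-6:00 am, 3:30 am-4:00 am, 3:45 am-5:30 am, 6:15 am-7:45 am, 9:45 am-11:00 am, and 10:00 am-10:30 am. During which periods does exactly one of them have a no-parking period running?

3:15 am–4:15 am, 6:00 am–6:15 am, 7:00 am–7:45 am, 9:45 am–11:00 am, 11:30 am–1:00 pm

Merge the first list: 4:15 am–7:00 am, 11:30 am–1:00 pm.
Merge the second list: 3:15 am–6:00 am, 6:15 am–7:45 am, 9:45 am–11:00 am.
A \ B = 6:00 am–6:15 am, 11:30 am–1:00 pm.
B \ A = 3:15 am–4:15 am, 7:00 am–7:45 am, 9:45 am–11:00 am.
Union of the two gives the symmetric difference.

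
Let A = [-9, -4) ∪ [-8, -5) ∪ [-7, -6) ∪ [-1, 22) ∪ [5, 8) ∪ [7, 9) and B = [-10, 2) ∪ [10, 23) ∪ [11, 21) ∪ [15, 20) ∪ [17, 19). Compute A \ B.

[2, 10)

A, merged: [-9, -4), [-1, 22).
B, merged: [-10, 2), [10, 23).
[-9, -4): entirely removed.
[-1, 22) \ B = [2, 10).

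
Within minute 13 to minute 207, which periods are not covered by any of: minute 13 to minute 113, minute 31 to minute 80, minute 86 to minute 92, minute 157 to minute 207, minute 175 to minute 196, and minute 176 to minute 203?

After merging, the occupied span is minute 13 to minute 113, minute 157 to minute 207.
Gaps within minute 13 to minute 207: minute 113 to minute 157.

minute 113 to minute 157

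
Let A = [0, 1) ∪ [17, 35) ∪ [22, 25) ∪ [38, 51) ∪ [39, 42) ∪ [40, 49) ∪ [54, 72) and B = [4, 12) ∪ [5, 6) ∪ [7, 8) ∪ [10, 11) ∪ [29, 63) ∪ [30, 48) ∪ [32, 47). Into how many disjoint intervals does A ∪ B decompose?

First set merges to [0, 1), [17, 35), [38, 51), [54, 72).
Second set merges to [4, 12), [29, 63).
A ∪ B = [0, 1), [4, 12), [17, 72).
That is 3 disjoint pieces.

3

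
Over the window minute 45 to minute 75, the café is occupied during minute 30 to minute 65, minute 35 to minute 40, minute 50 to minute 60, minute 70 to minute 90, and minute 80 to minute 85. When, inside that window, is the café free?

minute 65 to minute 70

After merging, the occupied span is minute 30 to minute 65, minute 70 to minute 90.
Gaps within minute 45 to minute 75: minute 65 to minute 70.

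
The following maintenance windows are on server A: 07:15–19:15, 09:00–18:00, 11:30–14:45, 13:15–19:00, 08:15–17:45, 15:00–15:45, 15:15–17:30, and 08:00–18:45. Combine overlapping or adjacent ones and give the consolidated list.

Sort by start: 07:15–19:15, 08:00–18:45, 08:15–17:45, 09:00–18:00, 11:30–14:45, 13:15–19:00, 15:00–15:45, 15:15–17:30.
08:00–18:45 overlaps/touches 07:15–19:15 → extend to 07:15–19:15.
08:15–17:45 overlaps/touches 07:15–19:15 → extend to 07:15–19:15.
09:00–18:00 overlaps/touches 07:15–19:15 → extend to 07:15–19:15.
11:30–14:45 overlaps/touches 07:15–19:15 → extend to 07:15–19:15.
13:15–19:00 overlaps/touches 07:15–19:15 → extend to 07:15–19:15.
15:00–15:45 overlaps/touches 07:15–19:15 → extend to 07:15–19:15.
15:15–17:30 overlaps/touches 07:15–19:15 → extend to 07:15–19:15.

07:15–19:15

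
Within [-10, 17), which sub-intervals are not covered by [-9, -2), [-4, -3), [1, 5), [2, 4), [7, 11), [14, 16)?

Covered (merged): [-9, -2), [1, 5), [7, 11), [14, 16).
Complement within [-10, 17): [-10, -9), [-2, 1), [5, 7), [11, 14), [16, 17).

[-10, -9) ∪ [-2, 1) ∪ [5, 7) ∪ [11, 14) ∪ [16, 17)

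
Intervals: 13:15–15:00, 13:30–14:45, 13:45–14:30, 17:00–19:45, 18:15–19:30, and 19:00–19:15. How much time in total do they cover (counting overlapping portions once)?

4 h 30 min

Merged: 13:15-15:00, 17:00-19:45.
Lengths: 1 h 45 min + 2 h 45 min = 4 h 30 min.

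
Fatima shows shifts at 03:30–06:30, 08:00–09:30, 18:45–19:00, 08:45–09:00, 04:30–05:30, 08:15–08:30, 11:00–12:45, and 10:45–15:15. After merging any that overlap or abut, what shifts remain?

Sort by start: 03:30–06:30, 04:30–05:30, 08:00–09:30, 08:15–08:30, 08:45–09:00, 10:45–15:15, 11:00–12:45, 18:45–19:00.
04:30–05:30 overlaps/touches 03:30–06:30 → extend to 03:30–06:30.
08:00–09:30 is disjoint → start new block.
08:15–08:30 overlaps/touches 08:00–09:30 → extend to 08:00–09:30.
08:45–09:00 overlaps/touches 08:00–09:30 → extend to 08:00–09:30.
10:45–15:15 is disjoint → start new block.
11:00–12:45 overlaps/touches 10:45–15:15 → extend to 10:45–15:15.
18:45–19:00 is disjoint → start new block.

03:30–06:30, 08:00–09:30, 10:45–15:15, 18:45–19:00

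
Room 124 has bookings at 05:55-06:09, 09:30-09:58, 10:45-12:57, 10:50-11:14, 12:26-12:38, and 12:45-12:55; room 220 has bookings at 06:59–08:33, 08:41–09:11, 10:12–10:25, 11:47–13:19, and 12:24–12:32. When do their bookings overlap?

First set merges to 05:55–06:09, 09:30–09:58, 10:45–12:57.
Second set merges to 06:59–08:33, 08:41–09:11, 10:12–10:25, 11:47–13:19.
05:55–06:09: no overlap with the second set.
09:30–09:58: no overlap with the second set.
10:45–12:57 meets the second set on 11:47–12:57.

11:47–12:57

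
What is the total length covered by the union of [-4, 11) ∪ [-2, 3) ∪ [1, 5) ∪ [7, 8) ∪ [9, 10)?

Merged: [-4, 11).
Length: 15.

15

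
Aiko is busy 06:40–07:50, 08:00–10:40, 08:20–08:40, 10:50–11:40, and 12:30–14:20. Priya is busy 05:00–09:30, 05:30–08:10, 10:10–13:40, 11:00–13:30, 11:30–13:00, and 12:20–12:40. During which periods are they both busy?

06:40-07:50, 08:00-09:30, 10:10-10:40, 10:50-11:40, 12:30-13:40

First set merges to 06:40-07:50, 08:00-10:40, 10:50-11:40, 12:30-14:20.
Second set merges to 05:00-09:30, 10:10-13:40.
06:40-07:50 meets the second set on 06:40-07:50.
08:00-10:40 meets the second set on 08:00-09:30, 10:10-10:40.
10:50-11:40 meets the second set on 10:50-11:40.
12:30-14:20 meets the second set on 12:30-13:40.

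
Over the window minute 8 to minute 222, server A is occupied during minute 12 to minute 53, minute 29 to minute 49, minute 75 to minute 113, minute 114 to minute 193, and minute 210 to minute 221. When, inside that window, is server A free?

minute 8 to minute 12, minute 53 to minute 75, minute 113 to minute 114, minute 193 to minute 210, minute 221 to minute 222

The merged coverage is minute 12 to minute 53, minute 75 to minute 113, minute 114 to minute 193, minute 210 to minute 221.
Uncovered inside minute 8 to minute 222: minute 8 to minute 12, minute 53 to minute 75, minute 113 to minute 114, minute 193 to minute 210, minute 221 to minute 222.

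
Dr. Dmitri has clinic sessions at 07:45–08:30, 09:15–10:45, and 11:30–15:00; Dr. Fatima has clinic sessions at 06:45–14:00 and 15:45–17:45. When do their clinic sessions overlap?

07:45–08:30, 09:15–10:45, 11:30–14:00

07:45–08:30 meets the second set on 07:45–08:30.
09:15–10:45 meets the second set on 09:15–10:45.
11:30–15:00 meets the second set on 11:30–14:00.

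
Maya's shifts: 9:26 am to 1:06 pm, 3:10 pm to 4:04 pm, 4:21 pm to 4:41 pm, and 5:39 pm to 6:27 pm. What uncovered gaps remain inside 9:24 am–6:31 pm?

9:24 am–9:26 am, 1:06 pm–3:10 pm, 4:04 pm–4:21 pm, 4:41 pm–5:39 pm, 6:27 pm–6:31 pm

Covered (merged): 9:26 am–1:06 pm, 3:10 pm–4:04 pm, 4:21 pm–4:41 pm, 5:39 pm–6:27 pm.
Complement within 9:24 am–6:31 pm: 9:24 am–9:26 am, 1:06 pm–3:10 pm, 4:04 pm–4:21 pm, 4:41 pm–5:39 pm, 6:27 pm–6:31 pm.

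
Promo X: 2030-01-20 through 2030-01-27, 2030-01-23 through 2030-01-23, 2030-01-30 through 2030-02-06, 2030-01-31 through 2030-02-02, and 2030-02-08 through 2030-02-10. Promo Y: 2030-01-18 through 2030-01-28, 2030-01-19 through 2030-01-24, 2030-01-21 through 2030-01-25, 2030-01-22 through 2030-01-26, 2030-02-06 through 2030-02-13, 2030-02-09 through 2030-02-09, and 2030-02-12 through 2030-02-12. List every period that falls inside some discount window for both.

2030-01-20 through 2030-01-27, 2030-02-06 through 2030-02-06, 2030-02-08 through 2030-02-10

First set merges to 2030-01-20 through 2030-01-27, 2030-01-30 through 2030-02-06, 2030-02-08 through 2030-02-10.
Second set merges to 2030-01-18 through 2030-01-28, 2030-02-06 through 2030-02-13.
2030-01-20 through 2030-01-27 meets the second set on 2030-01-20 through 2030-01-27.
2030-01-30 through 2030-02-06 meets the second set on 2030-02-06 through 2030-02-06.
2030-02-08 through 2030-02-10 meets the second set on 2030-02-08 through 2030-02-10.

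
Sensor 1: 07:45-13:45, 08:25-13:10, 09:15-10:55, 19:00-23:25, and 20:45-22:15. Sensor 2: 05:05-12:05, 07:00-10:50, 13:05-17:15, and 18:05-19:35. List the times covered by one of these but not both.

First set merges to 07:45–13:45, 19:00–23:25.
Second set merges to 05:05–12:05, 13:05–17:15, 18:05–19:35.
Only in the first: 12:05–13:05, 19:35–23:25.
Only in the second: 05:05–07:45, 13:45–17:15, 18:05–19:00.
Together these are the periods covered by exactly one.

05:05–07:45, 12:05–13:05, 13:45–17:15, 18:05–19:00, 19:35–23:25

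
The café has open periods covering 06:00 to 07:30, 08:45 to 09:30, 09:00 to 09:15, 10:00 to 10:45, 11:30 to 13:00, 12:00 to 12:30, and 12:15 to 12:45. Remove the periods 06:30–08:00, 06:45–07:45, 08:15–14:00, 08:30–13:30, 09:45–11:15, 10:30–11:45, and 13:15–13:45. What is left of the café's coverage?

06:00–06:30

First set merges to 06:00–07:30, 08:45–09:30, 10:00–10:45, 11:30–13:00.
Second set merges to 06:30–08:00, 08:15–14:00.
06:00–07:30 with B removed leaves 06:00–06:30.
08:45–09:30 lies entirely inside B → drops out.
10:00–10:45 lies entirely inside B → drops out.
11:30–13:00 lies entirely inside B → drops out.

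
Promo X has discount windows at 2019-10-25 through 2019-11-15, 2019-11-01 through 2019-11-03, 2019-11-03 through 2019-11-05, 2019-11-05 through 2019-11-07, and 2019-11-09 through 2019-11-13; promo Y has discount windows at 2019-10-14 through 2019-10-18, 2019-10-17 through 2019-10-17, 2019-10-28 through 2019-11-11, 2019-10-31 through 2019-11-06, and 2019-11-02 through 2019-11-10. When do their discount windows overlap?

2019-10-28 through 2019-11-11

First set merges to 2019-10-25 through 2019-11-15.
Second set merges to 2019-10-14 through 2019-10-18, 2019-10-28 through 2019-11-11.
2019-10-25 through 2019-11-15 meets the second set on 2019-10-28 through 2019-11-11.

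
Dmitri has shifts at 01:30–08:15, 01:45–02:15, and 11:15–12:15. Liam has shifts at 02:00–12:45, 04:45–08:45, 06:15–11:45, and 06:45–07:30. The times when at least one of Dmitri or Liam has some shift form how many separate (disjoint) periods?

Merge the first list: 01:30–08:15, 11:15–12:15.
Merge the second list: 02:00–12:45.
A ∪ B = 01:30–12:45.
That is 1 disjoint piece.

1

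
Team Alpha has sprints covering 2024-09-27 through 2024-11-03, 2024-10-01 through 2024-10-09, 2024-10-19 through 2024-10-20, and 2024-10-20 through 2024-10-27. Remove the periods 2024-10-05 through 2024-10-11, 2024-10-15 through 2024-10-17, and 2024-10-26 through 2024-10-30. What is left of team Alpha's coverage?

A, merged: 2024-09-27 through 2024-11-03.
2024-09-27 through 2024-11-03 \ B = 2024-09-27 through 2024-10-04, 2024-10-12 through 2024-10-14, 2024-10-18 through 2024-10-25, 2024-10-31 through 2024-11-03.

2024-09-27 through 2024-10-04, 2024-10-12 through 2024-10-14, 2024-10-18 through 2024-10-25, 2024-10-31 through 2024-11-03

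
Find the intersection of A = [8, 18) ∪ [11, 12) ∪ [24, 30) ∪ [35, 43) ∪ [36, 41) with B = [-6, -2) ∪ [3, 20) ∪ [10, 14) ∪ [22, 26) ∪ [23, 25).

[8, 18) ∪ [24, 26)

A, merged: [8, 18), [24, 30), [35, 43).
B, merged: [-6, -2), [3, 20), [22, 26).
[8, 18) ∩ B → [8, 18).
[24, 30) ∩ B → [24, 26).
[35, 43) meets no B interval.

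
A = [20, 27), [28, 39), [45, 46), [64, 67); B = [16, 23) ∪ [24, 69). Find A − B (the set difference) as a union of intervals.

[20, 27) with B removed leaves [23, 24).
[28, 39) lies entirely inside B → drops out.
[45, 46) lies entirely inside B → drops out.
[64, 67) lies entirely inside B → drops out.

[23, 24)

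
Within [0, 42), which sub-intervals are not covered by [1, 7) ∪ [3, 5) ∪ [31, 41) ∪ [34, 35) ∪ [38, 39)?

[0, 1) ∪ [7, 31) ∪ [41, 42)

Covered (merged): [1, 7), [31, 41).
Gaps within [0, 42): [0, 1), [7, 31), [41, 42).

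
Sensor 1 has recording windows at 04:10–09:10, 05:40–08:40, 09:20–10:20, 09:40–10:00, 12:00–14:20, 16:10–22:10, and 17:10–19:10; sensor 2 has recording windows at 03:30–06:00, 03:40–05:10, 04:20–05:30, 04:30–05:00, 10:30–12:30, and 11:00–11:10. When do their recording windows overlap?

04:10–06:00, 12:00–12:30

Merge the first list: 04:10–09:10, 09:20–10:20, 12:00–14:20, 16:10–22:10.
Merge the second list: 03:30–06:00, 10:30–12:30.
04:10–09:10 meets the second set on 04:10–06:00.
09:20–10:20: no overlap with the second set.
12:00–14:20 meets the second set on 12:00–12:30.
16:10–22:10: no overlap with the second set.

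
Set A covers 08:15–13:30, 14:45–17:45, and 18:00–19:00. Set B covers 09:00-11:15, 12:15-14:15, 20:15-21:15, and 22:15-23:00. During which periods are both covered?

09:00-11:15, 12:15-13:30

08:15-13:30 overlaps B on 09:00-11:15, 12:15-13:30.
14:45-17:45 falls entirely outside B.
18:00-19:00 falls entirely outside B.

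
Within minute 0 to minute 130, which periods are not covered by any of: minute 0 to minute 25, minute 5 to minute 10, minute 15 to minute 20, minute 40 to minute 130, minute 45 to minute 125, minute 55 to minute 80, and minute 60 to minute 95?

Covered (merged): minute 0 to minute 25, minute 40 to minute 130.
Uncovered inside minute 0 to minute 130: minute 25 to minute 40.

minute 25 to minute 40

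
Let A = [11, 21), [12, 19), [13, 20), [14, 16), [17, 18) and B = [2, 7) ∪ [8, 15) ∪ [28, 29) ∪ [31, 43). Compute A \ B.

[15, 21)

First set merges to [11, 21).
[11, 21) with B removed leaves [15, 21).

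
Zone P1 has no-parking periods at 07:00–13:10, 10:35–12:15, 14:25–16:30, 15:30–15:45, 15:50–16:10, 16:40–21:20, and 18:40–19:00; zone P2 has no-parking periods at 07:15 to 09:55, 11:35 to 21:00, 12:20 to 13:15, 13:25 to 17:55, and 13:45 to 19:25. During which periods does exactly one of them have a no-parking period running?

Merge the first list: 07:00–13:10, 14:25–16:30, 16:40–21:20.
Merge the second list: 07:15–09:55, 11:35–21:00.
A but not B: 07:00–07:15, 09:55–11:35, 21:00–21:20.
B but not A: 13:10–14:25, 16:30–16:40.
Combining gives A △ B.

07:00–07:15, 09:55–11:35, 13:10–14:25, 16:30–16:40, 21:00–21:20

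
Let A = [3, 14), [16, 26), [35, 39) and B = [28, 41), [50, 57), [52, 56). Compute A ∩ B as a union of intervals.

B, merged: [28, 41), [50, 57).
[3, 14) falls entirely outside B.
[16, 26) falls entirely outside B.
[35, 39) overlaps B on [35, 39).

[35, 39)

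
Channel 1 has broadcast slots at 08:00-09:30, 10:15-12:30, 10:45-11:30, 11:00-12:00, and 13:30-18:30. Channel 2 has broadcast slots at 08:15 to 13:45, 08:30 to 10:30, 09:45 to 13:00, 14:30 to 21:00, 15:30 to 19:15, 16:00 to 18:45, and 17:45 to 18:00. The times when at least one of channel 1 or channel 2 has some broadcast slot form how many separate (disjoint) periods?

Merge the first list: 08:00-09:30, 10:15-12:30, 13:30-18:30.
Merge the second list: 08:15-13:45, 14:30-21:00.
A ∪ B = 08:00-21:00.
That is 1 disjoint piece.

1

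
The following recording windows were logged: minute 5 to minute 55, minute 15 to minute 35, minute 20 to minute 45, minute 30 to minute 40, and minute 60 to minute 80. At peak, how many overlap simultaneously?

4

Sweep endpoints in order; track running count of active intervals.
Peak of 4 reached at minute 30.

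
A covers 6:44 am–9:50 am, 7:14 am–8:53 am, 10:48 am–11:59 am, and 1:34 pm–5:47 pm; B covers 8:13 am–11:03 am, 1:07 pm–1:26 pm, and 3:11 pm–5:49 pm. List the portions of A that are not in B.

6:44 am–8:13 am, 11:03 am–11:59 am, 1:34 pm–3:11 pm

A, merged: 6:44 am–9:50 am, 10:48 am–11:59 am, 1:34 pm–5:47 pm.
6:44 am–9:50 am \ B = 6:44 am–8:13 am.
10:48 am–11:59 am \ B = 11:03 am–11:59 am.
1:34 pm–5:47 pm \ B = 1:34 pm–3:11 pm.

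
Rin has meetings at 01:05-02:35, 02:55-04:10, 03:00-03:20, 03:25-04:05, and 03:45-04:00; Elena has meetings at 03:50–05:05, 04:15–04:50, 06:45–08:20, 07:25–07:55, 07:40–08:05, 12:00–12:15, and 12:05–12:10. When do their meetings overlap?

Merge the first list: 01:05-02:35, 02:55-04:10.
Merge the second list: 03:50-05:05, 06:45-08:20, 12:00-12:15.
01:05-02:35 falls entirely outside B.
02:55-04:10 overlaps B on 03:50-04:10.

03:50-04:10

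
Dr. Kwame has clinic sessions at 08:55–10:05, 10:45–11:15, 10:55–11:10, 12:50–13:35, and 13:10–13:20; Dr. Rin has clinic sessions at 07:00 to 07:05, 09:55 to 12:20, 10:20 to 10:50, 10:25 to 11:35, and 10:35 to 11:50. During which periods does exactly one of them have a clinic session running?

Merge the first list: 08:55-10:05, 10:45-11:15, 12:50-13:35.
Merge the second list: 07:00-07:05, 09:55-12:20.
A \ B = 08:55-09:55, 12:50-13:35.
B \ A = 07:00-07:05, 10:05-10:45, 11:15-12:20.
Union of the two gives the symmetric difference.

07:00-07:05, 08:55-09:55, 10:05-10:45, 11:15-12:20, 12:50-13:35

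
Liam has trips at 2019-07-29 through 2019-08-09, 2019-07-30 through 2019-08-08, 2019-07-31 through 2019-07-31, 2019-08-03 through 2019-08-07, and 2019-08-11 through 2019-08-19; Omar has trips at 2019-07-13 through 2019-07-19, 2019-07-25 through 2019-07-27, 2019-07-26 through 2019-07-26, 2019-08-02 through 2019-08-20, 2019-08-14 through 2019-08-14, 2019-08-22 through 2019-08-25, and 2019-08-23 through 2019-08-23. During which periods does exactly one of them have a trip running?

2019-07-13 through 2019-07-19, 2019-07-25 through 2019-07-27, 2019-07-29 through 2019-08-01, 2019-08-10 through 2019-08-10, 2019-08-20 through 2019-08-20, 2019-08-22 through 2019-08-25

First set merges to 2019-07-29 through 2019-08-09, 2019-08-11 through 2019-08-19.
Second set merges to 2019-07-13 through 2019-07-19, 2019-07-25 through 2019-07-27, 2019-08-02 through 2019-08-20, 2019-08-22 through 2019-08-25.
A but not B: 2019-07-29 through 2019-08-01.
B but not A: 2019-07-13 through 2019-07-19, 2019-07-25 through 2019-07-27, 2019-08-10 through 2019-08-10, 2019-08-20 through 2019-08-20, 2019-08-22 through 2019-08-25.
Combining gives A △ B.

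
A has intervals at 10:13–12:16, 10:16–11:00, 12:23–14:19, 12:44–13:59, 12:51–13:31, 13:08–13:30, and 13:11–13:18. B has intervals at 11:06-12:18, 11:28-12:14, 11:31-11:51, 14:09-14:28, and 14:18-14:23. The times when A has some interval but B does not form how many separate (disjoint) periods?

2

First set merges to 10:13-12:16, 12:23-14:19.
Second set merges to 11:06-12:18, 14:09-14:28.
A \ B = 10:13-11:06, 12:23-14:09.
That is 2 disjoint pieces.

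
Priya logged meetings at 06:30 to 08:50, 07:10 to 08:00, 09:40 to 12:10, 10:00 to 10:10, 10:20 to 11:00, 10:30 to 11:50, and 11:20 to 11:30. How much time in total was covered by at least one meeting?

4 h 50 min

Merged: 06:30–08:50, 09:40–12:10.
Lengths: 2 h 20 min + 2 h 30 min = 4 h 50 min.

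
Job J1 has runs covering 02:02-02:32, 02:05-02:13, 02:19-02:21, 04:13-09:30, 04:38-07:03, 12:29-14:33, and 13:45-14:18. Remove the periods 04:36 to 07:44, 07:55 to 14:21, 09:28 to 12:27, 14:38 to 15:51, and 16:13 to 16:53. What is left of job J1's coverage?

02:02-02:32, 04:13-04:36, 07:44-07:55, 14:21-14:33

Merge the first list: 02:02-02:32, 04:13-09:30, 12:29-14:33.
Merge the second list: 04:36-07:44, 07:55-14:21, 14:38-15:51, 16:13-16:53.
02:02-02:32 is untouched.
04:13-09:30 with B removed leaves 04:13-04:36, 07:44-07:55.
12:29-14:33 with B removed leaves 14:21-14:33.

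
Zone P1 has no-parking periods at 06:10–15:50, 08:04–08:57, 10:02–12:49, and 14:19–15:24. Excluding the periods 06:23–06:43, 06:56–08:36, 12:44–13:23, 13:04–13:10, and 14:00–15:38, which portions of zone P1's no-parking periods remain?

06:10-06:23, 06:43-06:56, 08:36-12:44, 13:23-14:00, 15:38-15:50

Merge the first list: 06:10-15:50.
Merge the second list: 06:23-06:43, 06:56-08:36, 12:44-13:23, 14:00-15:38.
06:10-15:50 \ B = 06:10-06:23, 06:43-06:56, 08:36-12:44, 13:23-14:00, 15:38-15:50.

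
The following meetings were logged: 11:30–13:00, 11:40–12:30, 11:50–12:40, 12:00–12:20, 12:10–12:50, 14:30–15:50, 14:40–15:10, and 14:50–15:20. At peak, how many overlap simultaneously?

5

Sweep endpoints in order; track running count of active intervals.
Peak of 5 reached at 12:10.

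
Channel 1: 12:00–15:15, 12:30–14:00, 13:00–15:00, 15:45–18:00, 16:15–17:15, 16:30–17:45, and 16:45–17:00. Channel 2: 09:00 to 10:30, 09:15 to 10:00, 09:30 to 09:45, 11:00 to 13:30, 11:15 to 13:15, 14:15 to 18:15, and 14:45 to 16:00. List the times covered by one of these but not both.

First set merges to 12:00–15:15, 15:45–18:00.
Second set merges to 09:00–10:30, 11:00–13:30, 14:15–18:15.
A \ B = 13:30–14:15.
B \ A = 09:00–10:30, 11:00–12:00, 15:15–15:45, 18:00–18:15.
Union of the two gives the symmetric difference.

09:00–10:30, 11:00–12:00, 13:30–14:15, 15:15–15:45, 18:00–18:15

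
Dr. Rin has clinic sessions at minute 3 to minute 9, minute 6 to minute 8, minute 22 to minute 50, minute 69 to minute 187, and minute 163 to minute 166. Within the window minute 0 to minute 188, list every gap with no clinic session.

After merging, the occupied span is minute 3 to minute 9, minute 22 to minute 50, minute 69 to minute 187.
Gaps within minute 0 to minute 188: minute 0 to minute 3, minute 9 to minute 22, minute 50 to minute 69, minute 187 to minute 188.

minute 0 to minute 3, minute 9 to minute 22, minute 50 to minute 69, minute 187 to minute 188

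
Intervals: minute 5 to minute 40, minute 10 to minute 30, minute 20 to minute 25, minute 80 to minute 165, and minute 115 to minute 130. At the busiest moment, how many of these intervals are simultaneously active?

Sweep endpoints in order; track running count of active intervals.
Peak of 3 reached at minute 20.

3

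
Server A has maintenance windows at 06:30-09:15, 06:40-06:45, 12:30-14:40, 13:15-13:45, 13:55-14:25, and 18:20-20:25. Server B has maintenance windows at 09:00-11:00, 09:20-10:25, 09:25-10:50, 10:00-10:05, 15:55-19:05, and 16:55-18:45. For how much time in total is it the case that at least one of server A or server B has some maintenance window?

A, merged: 06:30–09:15, 12:30–14:40, 18:20–20:25.
B, merged: 09:00–11:00, 15:55–19:05.
A ∪ B = 06:30–11:00, 12:30–14:40, 15:55–20:25.
Total: 4 h 30 min + 2 h 10 min + 4 h 30 min = 11 h 10 min.

11 h 10 min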